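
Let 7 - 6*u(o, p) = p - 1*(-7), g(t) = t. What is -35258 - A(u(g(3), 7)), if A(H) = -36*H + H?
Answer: -211793/6 ≈ -35299.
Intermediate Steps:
u(o, p) = -p/6 (u(o, p) = 7/6 - (p - 1*(-7))/6 = 7/6 - (p + 7)/6 = 7/6 - (7 + p)/6 = 7/6 + (-7/6 - p/6) = -p/6)
A(H) = -35*H
-35258 - A(u(g(3), 7)) = -35258 - (-35)*(-⅙*7) = -35258 - (-35)*(-7)/6 = -35258 - 1*245/6 = -35258 - 245/6 = -211793/6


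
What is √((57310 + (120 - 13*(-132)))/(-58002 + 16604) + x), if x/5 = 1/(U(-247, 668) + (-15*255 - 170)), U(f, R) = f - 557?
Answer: I*√14107915155733322/99334501 ≈ 1.1957*I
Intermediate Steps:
U(f, R) = -557 + f
x = -5/4799 (x = 5/((-557 - 247) + (-15*255 - 170)) = 5/(-804 + (-3825 - 170)) = 5/(-804 - 3995) = 5/(-4799) = 5*(-1/4799) = -5/4799 ≈ -0.0010419)
√((57310 + (120 - 13*(-132)))/(-58002 + 16604) + x) = √((57310 + (120 - 13*(-132)))/(-58002 + 16604) - 5/4799) = √((57310 + (120 + 1716))/(-41398) - 5/4799) = √((57310 + 1836)*(-1/41398) - 5/4799) = √(59146*(-1/41398) - 5/4799) = √(-29573/20699 - 5/4799) = √(-142024322/99334501) = I*√14107915155733322/99334501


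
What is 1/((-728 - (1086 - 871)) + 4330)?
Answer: 1/3387 ≈ 0.00029525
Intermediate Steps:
1/((-728 - (1086 - 871)) + 4330) = 1/((-728 - 1*215) + 4330) = 1/((-728 - 215) + 4330) = 1/(-943 + 4330) = 1/3387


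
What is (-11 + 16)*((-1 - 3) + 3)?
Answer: -5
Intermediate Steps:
(-11 + 16)*((-1 - 3) + 3) = 5*(-4 + 3) = 5*(-1) = -5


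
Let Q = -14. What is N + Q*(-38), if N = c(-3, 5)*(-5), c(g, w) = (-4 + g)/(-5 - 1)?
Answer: 3157/6 ≈ 526.17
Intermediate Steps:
c(g, w) = ⅔ - g/6 (c(g, w) = (-4 + g)/(-6) = (-4 + g)*(-⅙) = ⅔ - g/6)
N = -35/6 (N = (⅔ - ⅙*(-3))*(-5) = (⅔ + ½)*(-5) = (7/6)*(-5) = -35/6 ≈ -5.8333)
N + Q*(-38) = -35/6 - 14*(-38) = -35/6 + 532 = 3157/6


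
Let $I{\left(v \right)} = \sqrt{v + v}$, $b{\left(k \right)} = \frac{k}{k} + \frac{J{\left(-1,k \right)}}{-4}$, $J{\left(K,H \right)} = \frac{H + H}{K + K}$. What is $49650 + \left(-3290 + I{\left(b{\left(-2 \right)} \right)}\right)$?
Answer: $46361$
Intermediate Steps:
$J{\left(K,H \right)} = \frac{H}{K}$ ($J{\left(K,H \right)} = \frac{2 H}{2 K} = 2 H \frac{1}{2 K} = \frac{H}{K}$)
$b{\left(k \right)} = 1 + \frac{k}{4}$ ($b{\left(k \right)} = \frac{k}{k} + \frac{k \frac{1}{-1}}{-4} = 1 + k \left(-1\right) \left(- \frac{1}{4}\right) = 1 + - k \left(- \frac{1}{4}\right) = 1 + \frac{k}{4}$)
$I{\left(v \right)} = \sqrt{2} \sqrt{v}$ ($I{\left(v \right)} = \sqrt{2 v} = \sqrt{2} \sqrt{v}$)
$49650 + \left(-3290 + I{\left(b{\left(-2 \right)} \right)}\right) = 49650 - \left(3290 - \sqrt{2} \sqrt{1 + \frac{1}{4} \left(-2\right)}\right) = 49650 - \left(3290 - \sqrt{2} \sqrt{1 - \frac{1}{2}}\right) = 49650 - \left(3290 - \frac{\sqrt{2}}{\sqrt{2}}\right) = 49650 - \left(3290 - \sqrt{2} \frac{\sqrt{2}}{2}\right) = 49650 + \left(-3290 + 1\right) = 49650 - 3289 = 46361$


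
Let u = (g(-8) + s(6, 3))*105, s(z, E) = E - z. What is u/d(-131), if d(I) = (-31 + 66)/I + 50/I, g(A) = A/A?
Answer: 5502/17 ≈ 323.65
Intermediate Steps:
g(A) = 1
u = -210 (u = (1 + (3 - 1*6))*105 = (1 + (3 - 6))*105 = (1 - 3)*105 = -2*105 = -210)
d(I) = 85/I (d(I) = 35/I + 50/I = 85/I)
u/d(-131) = -210/(85/(-131)) = -210/(85*(-1/131)) = -210/(-85/131) = -210*(-131/85) = 5502/17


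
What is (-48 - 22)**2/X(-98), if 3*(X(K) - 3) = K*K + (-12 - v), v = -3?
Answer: 75/49 ≈ 1.5306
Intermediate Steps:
X(K) = K**2/3 (X(K) = 3 + (K*K + (-12 - 1*(-3)))/3 = 3 + (K**2 + (-12 + 3))/3 = 3 + (K**2 - 9)/3 = 3 + (-9 + K**2)/3 = 3 + (-3 + K**2/3) = K**2/3)
(-48 - 22)**2/X(-98) = (-48 - 22)**2/(((1/3)*(-98)**2)) = (-70)**2/(((1/3)*9604)) = 4900/(9604/3) = 4900*(3/9604) = 75/49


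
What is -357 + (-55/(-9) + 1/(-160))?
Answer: -505289/1440 ≈ -350.90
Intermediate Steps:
-357 + (-55/(-9) + 1/(-160)) = -357 + (-55*(-⅑) + 1*(-1/160)) = -357 + (55/9 - 1/160) = -357 + 8791/1440 = -505289/1440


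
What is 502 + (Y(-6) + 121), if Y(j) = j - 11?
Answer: 606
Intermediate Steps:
Y(j) = -11 + j
502 + (Y(-6) + 121) = 502 + ((-11 - 6) + 121) = 502 + (-17 + 121) = 502 + 104 = 606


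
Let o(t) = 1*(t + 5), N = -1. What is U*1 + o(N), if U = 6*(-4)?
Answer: -20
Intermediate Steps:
U = -24
o(t) = 5 + t (o(t) = 1*(5 + t) = 5 + t)
U*1 + o(N) = -24*1 + (5 - 1) = -24 + 4 = -20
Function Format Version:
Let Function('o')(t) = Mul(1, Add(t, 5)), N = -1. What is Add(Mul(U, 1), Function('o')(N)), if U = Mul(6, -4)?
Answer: -20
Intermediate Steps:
U = -24
Function('o')(t) = Add(5, t) (Function('o')(t) = Mul(1, Add(5, t)) = Add(5, t))
Add(Mul(U, 1), Function('o')(N)) = Add(Mul(-24, 1), Add(5, -1)) = Add(-24, 4) = -20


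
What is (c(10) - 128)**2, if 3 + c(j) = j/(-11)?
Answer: 2105401/121 ≈ 17400.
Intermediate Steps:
c(j) = -3 - j/11 (c(j) = -3 + j/(-11) = -3 + j*(-1/11) = -3 - j/11)
(c(10) - 128)**2 = ((-3 - 1/11*10) - 128)**2 = ((-3 - 10/11) - 128)**2 = (-43/11 - 128)**2 = (-1451/11)**2 = 2105401/121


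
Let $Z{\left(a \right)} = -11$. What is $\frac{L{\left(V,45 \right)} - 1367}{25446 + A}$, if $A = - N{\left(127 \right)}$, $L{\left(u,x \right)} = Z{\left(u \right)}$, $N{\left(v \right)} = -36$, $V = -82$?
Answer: $- \frac{689}{12741} \approx -0.054077$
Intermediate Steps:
$L{\left(u,x \right)} = -11$
$A = 36$ ($A = \left(-1\right) \left(-36\right) = 36$)
$\frac{L{\left(V,45 \right)} - 1367}{25446 + A} = \frac{-11 - 1367}{25446 + 36} = - \frac{1378}{25482} = \left(-1378\right) \frac{1}{25482} = - \frac{689}{12741}$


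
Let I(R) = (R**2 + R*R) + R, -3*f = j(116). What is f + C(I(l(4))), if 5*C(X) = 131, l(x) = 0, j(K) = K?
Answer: -187/15 ≈ -12.467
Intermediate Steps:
f = -116/3 (f = -1/3*116 = -116/3 ≈ -38.667)
I(R) = R + 2*R**2 (I(R) = (R**2 + R**2) + R = 2*R**2 + R = R + 2*R**2)
C(X) = 131/5 (C(X) = (1/5)*131 = 131/5)
f + C(I(l(4))) = -116/3 + 131/5 = -187/15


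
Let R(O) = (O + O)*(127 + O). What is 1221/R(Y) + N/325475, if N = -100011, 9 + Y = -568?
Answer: -687177431/2253588900 ≈ -0.30493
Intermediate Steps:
Y = -577 (Y = -9 - 568 = -577)
R(O) = 2*O*(127 + O) (R(O) = (2*O)*(127 + O) = 2*O*(127 + O))
1221/R(Y) + N/325475 = 1221/((2*(-577)*(127 - 577))) - 100011/325475 = 1221/((2*(-577)*(-450))) - 100011*1/325475 = 1221/519300 - 100011/325475 = 1221*(1/519300) - 100011/325475 = 407/173100 - 100011/325475 = -687177431/2253588900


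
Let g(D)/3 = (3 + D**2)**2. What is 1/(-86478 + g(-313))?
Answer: 1/28795451874 ≈ 3.4728e-11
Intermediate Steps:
g(D) = 3*(3 + D**2)**2
1/(-86478 + g(-313)) = 1/(-86478 + 3*(3 + (-313)**2)**2) = 1/(-86478 + 3*(3 + 97969)**2) = 1/(-86478 + 3*97972**2) = 1/(-86478 + 3*9598512784) = 1/(-86478 + 28795538352) = 1/28795451874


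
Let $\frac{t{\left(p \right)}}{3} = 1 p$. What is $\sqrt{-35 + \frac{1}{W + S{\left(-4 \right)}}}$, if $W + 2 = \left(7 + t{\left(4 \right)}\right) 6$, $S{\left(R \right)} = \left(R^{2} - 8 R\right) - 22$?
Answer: $\frac{i \sqrt{666402}}{138} \approx 5.9155 i$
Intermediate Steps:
$t{\left(p \right)} = 3 p$ ($t{\left(p \right)} = 3 \cdot 1 p = 3 p$)
$S{\left(R \right)} = -22 + R^{2} - 8 R$
$W = 112$ ($W = -2 + \left(7 + 3 \cdot 4\right) 6 = -2 + \left(7 + 12\right) 6 = -2 + 19 \cdot 6 = -2 + 114 = 112$)
$\sqrt{-35 + \frac{1}{W + S{\left(-4 \right)}}} = \sqrt{-35 + \frac{1}{112 - \left(-10 - 16\right)}} = \sqrt{-35 + \frac{1}{112 + \left(-22 + 16 + 32\right)}} = \sqrt{-35 + \frac{1}{112 + 26}} = \sqrt{-35 + \frac{1}{138}} = \sqrt{- \frac{4829}{138}} = \frac{i \sqrt{666402}}{138}$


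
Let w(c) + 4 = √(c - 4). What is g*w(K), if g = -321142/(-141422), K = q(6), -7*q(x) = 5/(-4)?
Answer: -642284/70711 + 160571*I*√749/989954 ≈ -9.0832 + 4.4391*I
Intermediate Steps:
q(x) = 5/28 (q(x) = -5/(7*(-4)) = -5*(-1)/(7*4) = -⅐*(-5/4) = 5/28)
K = 5/28 ≈ 0.17857
g = 160571/70711 (g = -321142*(-1/141422) = 160571/70711 ≈ 2.2708)
w(c) = -4 + √(-4 + c) (w(c) = -4 + √(c - 4) = -4 + √(-4 + c))
g*w(K) = 160571*(-4 + √(-4 + 5/28))/70711 = 160571*(-4 + √(-107/28))/70711 = 160571*(-4 + I*√749/14)/70711 = -642284/70711 + 160571*I*√749/989954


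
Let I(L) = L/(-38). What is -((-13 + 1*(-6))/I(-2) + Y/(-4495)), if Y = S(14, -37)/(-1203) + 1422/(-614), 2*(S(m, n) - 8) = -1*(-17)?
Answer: 399529653131/1106731930 ≈ 361.00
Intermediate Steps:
S(m, n) = 33/2 (S(m, n) = 8 + (-1*(-17))/2 = 8 + (½)*17 = 8 + 17/2 = 33/2)
I(L) = -L/38 (I(L) = L*(-1/38) = -L/38)
Y = -573599/246214 (Y = (33/2)/(-1203) + 1422/(-614) = (33/2)*(-1/1203) + 1422*(-1/614) = -11/802 - 711/307 = -573599/246214 ≈ -2.3297)
-((-13 + 1*(-6))/I(-2) + Y/(-4495)) = -((-13 + 1*(-6))/((-1/38*(-2))) - 573599/246214/(-4495)) = -((-13 - 6)/(1/19) - 573599/246214*(-1/4495)) = -(-19*19 + 573599/1106731930) = -(-361 + 573599/1106731930) = -1*(-399529653131/1106731930) = 399529653131/1106731930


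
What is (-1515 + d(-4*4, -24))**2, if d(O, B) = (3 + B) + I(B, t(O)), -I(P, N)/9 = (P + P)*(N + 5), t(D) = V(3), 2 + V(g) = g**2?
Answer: 13307904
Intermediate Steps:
V(g) = -2 + g**2
t(D) = 7 (t(D) = -2 + 3**2 = -2 + 9 = 7)
I(P, N) = -18*P*(5 + N) (I(P, N) = -9*(P + P)*(N + 5) = -9*2*P*(5 + N) = -18*P*(5 + N))
d(O, B) = 3 - 215*B (d(O, B) = (3 + B) - 18*B*(5 + 7) = (3 + B) - 18*B*12 = (3 + B) - 216*B = 3 - 215*B)
(-1515 + d(-4*4, -24))**2 = (-1515 + (3 - 215*(-24)))**2 = (-1515 + (3 + 5160))**2 = (-1515 + 5163)**2 = 3648**2 = 13307904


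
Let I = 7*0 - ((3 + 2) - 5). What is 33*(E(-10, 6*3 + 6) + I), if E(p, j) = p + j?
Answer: 462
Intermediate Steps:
E(p, j) = j + p
I = 0 (I = 0 - (5 - 5) = 0 - 1*0 = 0 + 0 = 0)
33*(E(-10, 6*3 + 6) + I) = 33*(((6*3 + 6) - 10) + 0) = 33*(((18 + 6) - 10) + 0) = 33*((24 - 10) + 0) = 33*(14 + 0) = 33*14 = 462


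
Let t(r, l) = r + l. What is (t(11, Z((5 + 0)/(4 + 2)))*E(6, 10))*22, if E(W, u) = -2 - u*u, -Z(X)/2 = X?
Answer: -20944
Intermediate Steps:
Z(X) = -2*X
t(r, l) = l + r
E(W, u) = -2 - u²
(t(11, Z((5 + 0)/(4 + 2)))*E(6, 10))*22 = ((-2*(5 + 0)/(4 + 2) + 11)*(-2 - 1*10²))*22 = ((-10/6 + 11)*(-2 - 1*100))*22 = ((-10/6 + 11)*(-2 - 100))*22 = ((-2*⅚ + 11)*(-102))*22 = ((-5/3 + 11)*(-102))*22 = ((28/3)*(-102))*22 = -952*22 = -20944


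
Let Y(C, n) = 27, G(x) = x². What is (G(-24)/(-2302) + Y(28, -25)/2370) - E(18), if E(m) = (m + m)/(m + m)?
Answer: -1126451/909290 ≈ -1.2388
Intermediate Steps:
E(m) = 1 (E(m) = (2*m)/((2*m)) = (2*m)*(1/(2*m)) = 1)
(G(-24)/(-2302) + Y(28, -25)/2370) - E(18) = ((-24)²/(-2302) + 27/2370) - 1*1 = (576*(-1/2302) + 27*(1/2370)) - 1 = (-288/1151 + 9/790) - 1 = -217161/909290 - 1 = -1126451/909290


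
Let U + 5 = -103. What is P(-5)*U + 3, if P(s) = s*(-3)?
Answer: -1617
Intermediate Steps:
U = -108 (U = -5 - 103 = -108)
P(s) = -3*s
P(-5)*U + 3 = -3*(-5)*(-108) + 3 = 15*(-108) + 3 = -1620 + 3 = -1617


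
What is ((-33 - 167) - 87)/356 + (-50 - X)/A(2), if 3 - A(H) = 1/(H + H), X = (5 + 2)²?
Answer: -13103/356 ≈ -36.806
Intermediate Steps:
X = 49 (X = 7² = 49)
A(H) = 3 - 1/(2*H) (A(H) = 3 - 1/(H + H) = 3 - 1/(2*H))
((-33 - 167) - 87)/356 + (-50 - X)/A(2) = ((-33 - 167) - 87)/356 + (-50 - 1*49)/(3 - ½/2) = (-200 - 87)*(1/356) + (-50 - 49)/(3 - ½*½) = -287*1/356 - 99/(3 - ¼) = -287/356 - 99/11/4 = -287/356 - 99*4/11 = -287/356 - 36 = -13103/356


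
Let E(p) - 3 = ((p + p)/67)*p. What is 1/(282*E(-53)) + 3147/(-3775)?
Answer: -5163841901/6194616450 ≈ -0.83360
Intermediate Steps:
E(p) = 3 + 2*p**2/67 (E(p) = 3 + ((p + p)/67)*p = 3 + ((2*p)*(1/67))*p = 3 + (2*p/67)*p = 3 + 2*p**2/67)
1/(282*E(-53)) + 3147/(-3775) = 1/(282*(3 + (2/67)*(-53)**2)) + 3147/(-3775) = 1/(282*(3 + (2/67)*2809)) + 3147*(-1/3775) = 1/(282*(3 + 5618/67)) - 3147/3775 = 1/(282*(5819/67)) - 3147/3775 = (1/282)*(67/5819) - 3147/3775 = 67/1640958 - 3147/3775 = -5163841901/6194616450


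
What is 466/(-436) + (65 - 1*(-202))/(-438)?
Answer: -13355/7957 ≈ -1.6784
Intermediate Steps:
466/(-436) + (65 - 1*(-202))/(-438) = 466*(-1/436) + (65 + 202)*(-1/438) = -233/218 + 267*(-1/438) = -233/218 - 89/146 = -13355/7957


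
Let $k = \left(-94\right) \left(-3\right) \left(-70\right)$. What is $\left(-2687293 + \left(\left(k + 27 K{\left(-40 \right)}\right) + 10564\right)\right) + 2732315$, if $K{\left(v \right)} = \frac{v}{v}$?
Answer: $35873$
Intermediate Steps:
$K{\left(v \right)} = 1$
$k = -19740$ ($k = 282 \left(-70\right) = -19740$)
$\left(-2687293 + \left(\left(k + 27 K{\left(-40 \right)}\right) + 10564\right)\right) + 2732315 = \left(-2687293 + \left(\left(-19740 + 27 \cdot 1\right) + 10564\right)\right) + 2732315 = \left(-2687293 + \left(\left(-19740 + 27\right) + 10564\right)\right) + 2732315 = \left(-2687293 + \left(-19713 + 10564\right)\right) + 2732315 = \left(-2687293 - 9149\right) + 2732315 = -2696442 + 2732315 = 35873$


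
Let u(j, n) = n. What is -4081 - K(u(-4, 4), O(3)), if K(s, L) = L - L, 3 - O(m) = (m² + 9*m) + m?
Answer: -4081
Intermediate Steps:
O(m) = 3 - m² - 10*m (O(m) = 3 - ((m² + 9*m) + m) = 3 - (m² + 10*m) = 3 + (-m² - 10*m) = 3 - m² - 10*m)
K(s, L) = 0
-4081 - K(u(-4, 4), O(3)) = -4081 - 1*0 = -4081 + 0 = -4081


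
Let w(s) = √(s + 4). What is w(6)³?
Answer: 10*√10 ≈ 31.623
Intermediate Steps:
w(s) = √(4 + s)
w(6)³ = (√(4 + 6))³ = (√10)³ = 10*√10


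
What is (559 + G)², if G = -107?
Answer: 204304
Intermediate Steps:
(559 + G)² = (559 - 107)² = 452² = 204304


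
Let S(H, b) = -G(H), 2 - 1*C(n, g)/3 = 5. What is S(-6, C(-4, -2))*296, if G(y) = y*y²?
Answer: 63936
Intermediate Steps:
G(y) = y³
C(n, g) = -9 (C(n, g) = 6 - 3*5 = 6 - 15 = -9)
S(H, b) = -H³
S(-6, C(-4, -2))*296 = -1*(-6)³*296 = -1*(-216)*296 = 216*296 = 63936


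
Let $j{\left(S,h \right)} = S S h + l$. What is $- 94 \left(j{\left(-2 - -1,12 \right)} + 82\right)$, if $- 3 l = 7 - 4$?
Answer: $-8742$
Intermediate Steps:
$l = -1$ ($l = - \frac{7 - 4}{3} = \left(- \frac{1}{3}\right) 3 = -1$)
$j{\left(S,h \right)} = -1 + h S^{2}$ ($j{\left(S,h \right)} = S S h - 1 = S^{2} h - 1 = h S^{2} - 1 = -1 + h S^{2}$)
$- 94 \left(j{\left(-2 - -1,12 \right)} + 82\right) = - 94 \left(\left(-1 + 12 \left(-2 - -1\right)^{2}\right) + 82\right) = - 94 \left(\left(-1 + 12 \left(-2 + 1\right)^{2}\right) + 82\right) = - 94 \left(\left(-1 + 12 \left(-1\right)^{2}\right) + 82\right) = - 94 \left(\left(-1 + 12 \cdot 1\right) + 82\right) = - 94 \left(\left(-1 + 12\right) + 82\right) = - 94 \left(11 + 82\right) = \left(-94\right) 93 = -8742$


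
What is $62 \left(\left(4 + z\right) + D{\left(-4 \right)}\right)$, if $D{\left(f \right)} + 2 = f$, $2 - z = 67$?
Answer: $-4154$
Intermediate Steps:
$z = -65$ ($z = 2 - 67 = -65$)
$D{\left(f \right)} = -2 + f$
$62 \left(\left(4 + z\right) + D{\left(-4 \right)}\right) = 62 \left(\left(4 - 65\right) - 6\right) = 62 \left(-61 - 6\right) = 62 \left(-67\right) = -4154$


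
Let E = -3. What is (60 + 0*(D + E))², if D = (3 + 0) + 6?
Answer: 3600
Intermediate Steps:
D = 9 (D = 3 + 6 = 9)
(60 + 0*(D + E))² = (60 + 0*(9 - 3))² = (60 + 0*6)² = (60 + 0)² = 60² = 3600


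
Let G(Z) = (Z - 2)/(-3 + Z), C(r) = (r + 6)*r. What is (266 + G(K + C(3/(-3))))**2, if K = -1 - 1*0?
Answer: 5769604/81 ≈ 71230.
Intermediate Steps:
K = -1 (K = -1 + 0 = -1)
C(r) = r*(6 + r) (C(r) = (6 + r)*r = r*(6 + r))
G(Z) = (-2 + Z)/(-3 + Z)
(266 + G(K + C(3/(-3))))**2 = (266 + (-2 + (-1 + (3/(-3))*(6 + 3/(-3))))/(-3 + (-1 + (3/(-3))*(6 + 3/(-3)))))**2 = (266 + (-2 + (-1 + (3*(-1/3))*(6 + 3*(-1/3))))/(-3 + (-1 + (3*(-1/3))*(6 + 3*(-1/3)))))**2 = (266 + (-2 + (-1 - (6 - 1)))/(-3 + (-1 - (6 - 1))))**2 = (266 + (-2 + (-1 - 1*5))/(-3 + (-1 - 1*5)))**2 = (266 + (-2 + (-1 - 5))/(-3 + (-1 - 5)))**2 = (266 + (-2 - 6)/(-3 - 6))**2 = (266 - 8/(-9))**2 = (266 - 1/9*(-8))**2 = (266 + 8/9)**2 = (2402/9)**2 = 5769604/81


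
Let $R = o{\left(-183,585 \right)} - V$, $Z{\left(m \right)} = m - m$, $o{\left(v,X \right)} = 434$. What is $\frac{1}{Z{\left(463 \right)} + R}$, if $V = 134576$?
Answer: $- \frac{1}{134142} \approx -7.4548 \cdot 10^{-6}$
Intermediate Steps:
$Z{\left(m \right)} = 0$
$R = -134142$ ($R = 434 - 134576 = -134142$)
$\frac{1}{Z{\left(463 \right)} + R} = \frac{1}{0 - 134142} = \frac{1}{-134142} = - \frac{1}{134142}$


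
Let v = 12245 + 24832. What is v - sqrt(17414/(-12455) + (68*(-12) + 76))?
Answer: 37077 - I*sqrt(115010889870)/12455 ≈ 37077.0 - 27.229*I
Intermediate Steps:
v = 37077
v - sqrt(17414/(-12455) + (68*(-12) + 76)) = 37077 - sqrt(17414/(-12455) + (68*(-12) + 76)) = 37077 - sqrt(17414*(-1/12455) + (-816 + 76)) = 37077 - sqrt(-17414/12455 - 740) = 37077 - sqrt(-9234114/12455) = 37077 - I*sqrt(115010889870)/12455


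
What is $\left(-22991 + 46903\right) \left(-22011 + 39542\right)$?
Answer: $419201272$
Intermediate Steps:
$\left(-22991 + 46903\right) \left(-22011 + 39542\right) = 23912 \cdot 17531 = 419201272$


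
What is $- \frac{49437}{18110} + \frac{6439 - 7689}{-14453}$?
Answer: $- \frac{691875461}{261743830} \approx -2.6433$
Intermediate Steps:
$- \frac{49437}{18110} + \frac{6439 - 7689}{-14453} = \left(-49437\right) \frac{1}{18110} + \left(6439 - 7689\right) \left(- \frac{1}{14453}\right) = - \frac{49437}{18110} - - \frac{1250}{14453} = - \frac{49437}{18110} + \frac{1250}{14453} = - \frac{691875461}{261743830}$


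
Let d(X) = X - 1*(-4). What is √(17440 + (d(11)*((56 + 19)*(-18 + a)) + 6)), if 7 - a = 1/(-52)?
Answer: √3442621/26 ≈ 71.363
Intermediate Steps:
a = 365/52 (a = 7 - 1/(-52) = 7 - 1*(-1/52) = 7 + 1/52 = 365/52 ≈ 7.0192)
d(X) = 4 + X (d(X) = X + 4 = 4 + X)
√(17440 + (d(11)*((56 + 19)*(-18 + a)) + 6)) = √(17440 + ((4 + 11)*((56 + 19)*(-18 + 365/52)) + 6)) = √(17440 + (15*(75*(-571/52)) + 6)) = √(17440 + (15*(-42825/52) + 6)) = √(17440 + (-642375/52 + 6)) = √(17440 - 642063/52) = √(264817/52) = √3442621/26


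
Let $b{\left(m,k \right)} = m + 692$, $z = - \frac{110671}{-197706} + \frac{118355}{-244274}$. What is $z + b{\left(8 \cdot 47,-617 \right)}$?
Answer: $\frac{12895522902104}{12073608861} \approx 1068.1$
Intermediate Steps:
$z = \frac{908638556}{12073608861}$ ($z = \left(-110671\right) \left(- \frac{1}{197706}\right) + 118355 \left(- \frac{1}{244274}\right) = \frac{110671}{197706} - \frac{118355}{244274} = \frac{908638556}{12073608861} \approx 0.075258$)
$b{\left(m,k \right)} = 692 + m$
$z + b{\left(8 \cdot 47,-617 \right)} = \frac{908638556}{12073608861} + \left(692 + 8 \cdot 47\right) = \frac{908638556}{12073608861} + \left(692 + 376\right) = \frac{908638556}{12073608861} + 1068 = \frac{12895522902104}{12073608861}$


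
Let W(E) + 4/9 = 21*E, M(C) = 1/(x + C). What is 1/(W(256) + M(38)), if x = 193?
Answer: 693/3725263 ≈ 0.00018603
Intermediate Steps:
M(C) = 1/(193 + C)
W(E) = -4/9 + 21*E
1/(W(256) + M(38)) = 1/((-4/9 + 21*256) + 1/(193 + 38)) = 1/((-4/9 + 5376) + 1/231) = 1/(48380/9 + 1/231) = 1/(3725263/693) = 693/3725263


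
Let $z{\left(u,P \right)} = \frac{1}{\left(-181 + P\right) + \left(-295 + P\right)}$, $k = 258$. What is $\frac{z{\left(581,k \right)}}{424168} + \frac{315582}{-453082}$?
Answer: $- \frac{2677195488979}{3843657715520} \approx -0.69652$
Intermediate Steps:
$z{\left(u,P \right)} = \frac{1}{-476 + 2 P}$
$\frac{z{\left(581,k \right)}}{424168} + \frac{315582}{-453082} = \frac{\frac{1}{2} \frac{1}{-238 + 258}}{424168} + \frac{315582}{-453082} = \frac{1}{2 \cdot 20} \cdot \frac{1}{424168} + 315582 \left(- \frac{1}{453082}\right) = \frac{1}{2} \cdot \frac{1}{20} \cdot \frac{1}{424168} - \frac{157791}{226541} = \frac{1}{40} \cdot \frac{1}{424168} - \frac{157791}{226541} = \frac{1}{16966720} - \frac{157791}{226541} = - \frac{2677195488979}{3843657715520}$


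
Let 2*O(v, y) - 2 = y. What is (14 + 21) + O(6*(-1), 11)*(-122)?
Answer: -758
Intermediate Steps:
O(v, y) = 1 + y/2
(14 + 21) + O(6*(-1), 11)*(-122) = (14 + 21) + (1 + (½)*11)*(-122) = 35 + (1 + 11/2)*(-122) = 35 + (13/2)*(-122) = 35 - 793 = -758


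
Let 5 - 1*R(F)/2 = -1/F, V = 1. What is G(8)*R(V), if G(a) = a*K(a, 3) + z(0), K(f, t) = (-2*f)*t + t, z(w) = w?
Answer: -4320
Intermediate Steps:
K(f, t) = t - 2*f*t (K(f, t) = -2*f*t + t = t - 2*f*t)
R(F) = 10 + 2/F (R(F) = 10 - (-2)/F = 10 + 2/F)
G(a) = a*(3 - 6*a) (G(a) = a*(3*(1 - 2*a)) + 0 = a*(3 - 6*a) + 0 = a*(3 - 6*a))
G(8)*R(V) = (3*8*(1 - 2*8))*(10 + 2/1) = (3*8*(1 - 16))*(10 + 2*1) = (3*8*(-15))*(10 + 2) = -360*12 = -4320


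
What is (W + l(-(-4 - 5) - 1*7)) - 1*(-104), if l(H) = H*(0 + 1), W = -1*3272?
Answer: -3166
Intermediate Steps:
W = -3272
l(H) = H (l(H) = H*1 = H)
(W + l(-(-4 - 5) - 1*7)) - 1*(-104) = (-3272 + (-(-4 - 5) - 1*7)) - 1*(-104) = (-3272 + (-1*(-9) - 7)) + 104 = (-3272 + (9 - 7)) + 104 = (-3272 + 2) + 104 = -3270 + 104 = -3166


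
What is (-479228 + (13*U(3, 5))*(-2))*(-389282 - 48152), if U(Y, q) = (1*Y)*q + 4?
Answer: 209846713348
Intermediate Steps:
U(Y, q) = 4 + Y*q (U(Y, q) = Y*q + 4 = 4 + Y*q)
(-479228 + (13*U(3, 5))*(-2))*(-389282 - 48152) = (-479228 + (13*(4 + 3*5))*(-2))*(-389282 - 48152) = (-479228 + (13*(4 + 15))*(-2))*(-437434) = (-479228 + (13*19)*(-2))*(-437434) = (-479228 + 247*(-2))*(-437434) = (-479228 - 494)*(-437434) = -479722*(-437434) = 209846713348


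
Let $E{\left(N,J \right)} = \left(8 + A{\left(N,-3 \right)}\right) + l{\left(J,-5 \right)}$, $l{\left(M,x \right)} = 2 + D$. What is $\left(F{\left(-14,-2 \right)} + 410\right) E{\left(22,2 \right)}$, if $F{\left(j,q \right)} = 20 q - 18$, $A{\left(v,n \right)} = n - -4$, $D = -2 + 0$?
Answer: $3168$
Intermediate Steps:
$D = -2$
$A{\left(v,n \right)} = 4 + n$ ($A{\left(v,n \right)} = n + 4 = 4 + n$)
$l{\left(M,x \right)} = 0$ ($l{\left(M,x \right)} = 2 - 2 = 0$)
$F{\left(j,q \right)} = -18 + 20 q$
$E{\left(N,J \right)} = 9$ ($E{\left(N,J \right)} = \left(8 + \left(4 - 3\right)\right) + 0 = \left(8 + 1\right) + 0 = 9 + 0 = 9$)
$\left(F{\left(-14,-2 \right)} + 410\right) E{\left(22,2 \right)} = \left(\left(-18 + 20 \left(-2\right)\right) + 410\right) 9 = \left(\left(-18 - 40\right) + 410\right) 9 = \left(-58 + 410\right) 9 = 352 \cdot 9 = 3168$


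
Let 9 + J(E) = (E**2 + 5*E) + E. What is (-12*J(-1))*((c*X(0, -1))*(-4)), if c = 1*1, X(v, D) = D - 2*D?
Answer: -672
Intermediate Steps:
X(v, D) = -D
c = 1
J(E) = -9 + E**2 + 6*E (J(E) = -9 + ((E**2 + 5*E) + E) = -9 + (E**2 + 6*E) = -9 + E**2 + 6*E)
(-12*J(-1))*((c*X(0, -1))*(-4)) = (-12*(-9 + (-1)**2 + 6*(-1)))*((1*(-1*(-1)))*(-4)) = (-12*(-9 + 1 - 6))*((1*1)*(-4)) = (-12*(-14))*(1*(-4)) = 168*(-4) = -672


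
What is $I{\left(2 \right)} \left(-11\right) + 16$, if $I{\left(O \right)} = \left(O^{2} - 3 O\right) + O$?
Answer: $16$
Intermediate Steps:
$I{\left(O \right)} = O^{2} - 2 O$
$I{\left(2 \right)} \left(-11\right) + 16 = 2 \left(-2 + 2\right) \left(-11\right) + 16 = 2 \cdot 0 \left(-11\right) + 16 = 0 \left(-11\right) + 16 = 0 + 16 = 16$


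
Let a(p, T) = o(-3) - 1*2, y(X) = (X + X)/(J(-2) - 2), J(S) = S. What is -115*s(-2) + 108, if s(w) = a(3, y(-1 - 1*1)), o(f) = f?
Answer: 683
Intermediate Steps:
y(X) = -X/2 (y(X) = (X + X)/(-2 - 2) = (2*X)/(-4) = (2*X)*(-¼) = -X/2)
a(p, T) = -5 (a(p, T) = -3 - 1*2 = -3 - 2 = -5)
s(w) = -5
-115*s(-2) + 108 = -115*(-5) + 108 = 575 + 108 = 683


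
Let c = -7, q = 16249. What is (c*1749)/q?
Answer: -12243/16249 ≈ -0.75346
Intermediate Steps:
(c*1749)/q = -7*1749/16249 = -12243*1/16249 = -12243/16249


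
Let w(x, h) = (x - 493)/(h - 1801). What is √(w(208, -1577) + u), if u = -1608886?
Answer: I*√2039867839166/1126 ≈ 1268.4*I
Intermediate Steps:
w(x, h) = (-493 + x)/(-1801 + h)
√(w(208, -1577) + u) = √((-493 + 208)/(-1801 - 1577) - 1608886) = √(-285/(-3378) - 1608886) = √(-1/3378*(-285) - 1608886) = √(95/1126 - 1608886) = √(-1811605541/1126) = I*√2039867839166/1126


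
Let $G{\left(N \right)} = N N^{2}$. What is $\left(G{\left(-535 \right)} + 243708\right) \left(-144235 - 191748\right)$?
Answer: $51367321038661$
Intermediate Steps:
$G{\left(N \right)} = N^{3}$
$\left(G{\left(-535 \right)} + 243708\right) \left(-144235 - 191748\right) = \left(\left(-535\right)^{3} + 243708\right) \left(-144235 - 191748\right) = \left(-153130375 + 243708\right) \left(-144235 - 191748\right) = \left(-152886667\right) \left(-335983\right) = 51367321038661$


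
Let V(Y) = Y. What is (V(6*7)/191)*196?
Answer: 8232/191 ≈ 43.099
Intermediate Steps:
(V(6*7)/191)*196 = ((6*7)/191)*196 = (42*(1/191))*196 = (42/191)*196 = 8232/191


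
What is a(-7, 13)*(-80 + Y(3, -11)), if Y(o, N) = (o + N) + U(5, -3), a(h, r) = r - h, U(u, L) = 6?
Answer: -1640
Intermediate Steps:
Y(o, N) = 6 + N + o (Y(o, N) = (o + N) + 6 = (N + o) + 6 = 6 + N + o)
a(-7, 13)*(-80 + Y(3, -11)) = (13 - 1*(-7))*(-80 + (6 - 11 + 3)) = (13 + 7)*(-80 - 2) = 20*(-82) = -1640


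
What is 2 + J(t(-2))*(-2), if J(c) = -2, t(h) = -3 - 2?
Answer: 6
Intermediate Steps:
t(h) = -5
2 + J(t(-2))*(-2) = 2 - 2*(-2) = 2 + 4 = 6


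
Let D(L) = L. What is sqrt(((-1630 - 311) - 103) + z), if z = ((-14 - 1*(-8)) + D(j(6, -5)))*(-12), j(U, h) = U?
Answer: 2*I*sqrt(511) ≈ 45.211*I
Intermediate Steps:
z = 0 (z = ((-14 - 1*(-8)) + 6)*(-12) = ((-14 + 8) + 6)*(-12) = (-6 + 6)*(-12) = 0*(-12) = 0)
sqrt(((-1630 - 311) - 103) + z) = sqrt(((-1630 - 311) - 103) + 0) = sqrt((-1941 - 103) + 0) = sqrt(-2044 + 0) = sqrt(-2044) = 2*I*sqrt(511)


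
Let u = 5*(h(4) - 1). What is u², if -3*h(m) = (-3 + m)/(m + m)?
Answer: 15625/576 ≈ 27.127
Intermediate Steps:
h(m) = -(-3 + m)/(6*m) (h(m) = -(-3 + m)/(3*(m + m)) = -(-3 + m)/(3*(2*m)) = -(-3 + m)*1/(2*m)/3 = -(-3 + m)/(6*m))
u = -125/24 (u = 5*((⅙)*(3 - 1*4)/4 - 1) = 5*((⅙)*(¼)*(3 - 4) - 1) = 5*((⅙)*(¼)*(-1) - 1) = 5*(-1/24 - 1) = 5*(-25/24) = -125/24 ≈ -5.2083)
u² = (-125/24)² = 15625/576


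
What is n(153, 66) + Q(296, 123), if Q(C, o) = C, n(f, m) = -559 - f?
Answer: -416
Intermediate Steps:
n(153, 66) + Q(296, 123) = (-559 - 1*153) + 296 = (-559 - 153) + 296 = -712 + 296 = -416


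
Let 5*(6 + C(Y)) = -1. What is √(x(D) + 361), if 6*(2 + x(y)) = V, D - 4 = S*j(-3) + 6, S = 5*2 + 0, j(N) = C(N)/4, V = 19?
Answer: √13038/6 ≈ 19.031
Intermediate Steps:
C(Y) = -31/5 (C(Y) = -6 + (⅕)*(-1) = -6 - ⅕ = -31/5)
j(N) = -31/20 (j(N) = -31/5/4 = -31/5*¼ = -31/20)
S = 10 (S = 10 + 0 = 10)
D = -11/2 (D = 4 + (10*(-31/20) + 6) = 4 + (-31/2 + 6) = 4 - 19/2 = -11/2 ≈ -5.5000)
x(y) = 7/6 (x(y) = -2 + (⅙)*19 = -2 + 19/6 = 7/6)
√(x(D) + 361) = √(7/6 + 361) = √(2173/6) = √13038/6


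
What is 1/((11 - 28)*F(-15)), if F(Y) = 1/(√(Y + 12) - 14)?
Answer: 14/17 - I*√3/17 ≈ 0.82353 - 0.10189*I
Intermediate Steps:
F(Y) = 1/(-14 + √(12 + Y)) (F(Y) = 1/(√(12 + Y) - 14) = 1/(-14 + √(12 + Y)))
1/((11 - 28)*F(-15)) = 1/((11 - 28)/(-14 + √(12 - 15))) = 1/(-17/(-14 + √(-3))) = 1/(-17/(-14 + I*√3)) = 14/17 - I*√3/17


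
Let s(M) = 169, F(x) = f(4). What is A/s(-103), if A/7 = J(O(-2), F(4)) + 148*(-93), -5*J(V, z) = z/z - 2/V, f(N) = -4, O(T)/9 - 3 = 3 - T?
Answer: -3468577/6084 ≈ -570.11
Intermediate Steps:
O(T) = 54 - 9*T (O(T) = 27 + 9*(3 - T) = 27 + (27 - 9*T) = 54 - 9*T)
F(x) = -4
J(V, z) = -⅕ + 2/(5*V) (J(V, z) = -(z/z - 2/V)/5 = -(1 - 2/V)/5 = -⅕ + 2/(5*V))
A = -3468577/36 (A = 7*((2 - (54 - 9*(-2)))/(5*(54 - 9*(-2))) + 148*(-93)) = 7*((2 - (54 + 18))/(5*(54 + 18)) - 13764) = 7*((⅕)*(2 - 1*72)/72 - 13764) = 7*((⅕)*(1/72)*(2 - 72) - 13764) = 7*((⅕)*(1/72)*(-70) - 13764) = 7*(-7/36 - 13764) = 7*(-495511/36) = -3468577/36 ≈ -96349.)
A/s(-103) = -3468577/36/169 = -3468577/36*1/169 = -3468577/6084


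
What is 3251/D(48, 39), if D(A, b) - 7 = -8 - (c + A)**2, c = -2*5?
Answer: -3251/1445 ≈ -2.2498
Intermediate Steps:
c = -10
D(A, b) = -1 - (-10 + A)**2 (D(A, b) = 7 + (-8 - (-10 + A)**2) = -1 - (-10 + A)**2)
3251/D(48, 39) = 3251/(-1 - (-10 + 48)**2) = 3251/(-1 - 1*38**2) = 3251/(-1 - 1*1444) = 3251/(-1 - 1444) = 3251/(-1445) = 3251*(-1/1445) = -3251/1445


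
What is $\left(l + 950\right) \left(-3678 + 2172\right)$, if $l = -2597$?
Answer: $2480382$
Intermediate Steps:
$\left(l + 950\right) \left(-3678 + 2172\right) = \left(-2597 + 950\right) \left(-3678 + 2172\right) = \left(-1647\right) \left(-1506\right) = 2480382$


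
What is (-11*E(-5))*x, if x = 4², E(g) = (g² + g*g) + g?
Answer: -7920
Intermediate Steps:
E(g) = g + 2*g² (E(g) = (g² + g²) + g = 2*g² + g = g + 2*g²)
x = 16
(-11*E(-5))*x = -(-55)*(1 + 2*(-5))*16 = -(-55)*(1 - 10)*16 = -(-55)*(-9)*16 = -11*45*16 = -495*16 = -7920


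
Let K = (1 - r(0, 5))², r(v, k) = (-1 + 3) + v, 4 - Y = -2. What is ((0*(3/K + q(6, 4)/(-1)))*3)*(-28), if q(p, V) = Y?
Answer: 0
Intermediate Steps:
Y = 6 (Y = 4 - 1*(-2) = 4 + 2 = 6)
q(p, V) = 6
r(v, k) = 2 + v
K = 1 (K = (1 - (2 + 0))² = (1 - 1*2)² = (1 - 2)² = (-1)² = 1)
((0*(3/K + q(6, 4)/(-1)))*3)*(-28) = ((0*(3/1 + 6/(-1)))*3)*(-28) = ((0*(3*1 + 6*(-1)))*3)*(-28) = ((0*(3 - 6))*3)*(-28) = ((0*(-3))*3)*(-28) = (0*3)*(-28) = 0*(-28) = 0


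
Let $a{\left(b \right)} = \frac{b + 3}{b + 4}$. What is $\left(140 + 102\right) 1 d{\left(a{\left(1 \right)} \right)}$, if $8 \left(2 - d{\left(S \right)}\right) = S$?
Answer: $\frac{2299}{5} \approx 459.8$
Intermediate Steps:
$a{\left(b \right)} = \frac{3 + b}{4 + b}$
$d{\left(S \right)} = 2 - \frac{S}{8}$
$\left(140 + 102\right) 1 d{\left(a{\left(1 \right)} \right)} = \left(140 + 102\right) 1 \left(2 - \frac{\frac{1}{4 + 1} \left(3 + 1\right)}{8}\right) = 242 \cdot 1 \left(2 - \frac{\frac{1}{5} \cdot 4}{8}\right) = 242 \cdot 1 \left(2 - \frac{1}{10}\right) = 242 \cdot 1 \cdot \frac{19}{10} = 242 \cdot \frac{19}{10} = \frac{2299}{5}$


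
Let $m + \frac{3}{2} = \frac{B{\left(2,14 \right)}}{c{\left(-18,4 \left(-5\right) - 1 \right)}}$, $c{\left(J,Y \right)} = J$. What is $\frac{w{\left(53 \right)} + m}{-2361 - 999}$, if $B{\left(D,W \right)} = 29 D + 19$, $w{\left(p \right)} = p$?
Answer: $- \frac{85}{6048} \approx -0.014054$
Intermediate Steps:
$B{\left(D,W \right)} = 19 + 29 D$
$m = - \frac{52}{9}$ ($m = - \frac{3}{2} + \frac{19 + 29 \cdot 2}{-18} = - \frac{3}{2} + \left(19 + 58\right) \left(- \frac{1}{18}\right) = - \frac{3}{2} + 77 \left(- \frac{1}{18}\right) = - \frac{3}{2} - \frac{77}{18} = - \frac{52}{9} \approx -5.7778$)
$\frac{w{\left(53 \right)} + m}{-2361 - 999} = \frac{53 - \frac{52}{9}}{-2361 - 999} = \frac{425}{9 \left(-3360\right)} = \frac{425}{9} \left(- \frac{1}{3360}\right) = - \frac{85}{6048}$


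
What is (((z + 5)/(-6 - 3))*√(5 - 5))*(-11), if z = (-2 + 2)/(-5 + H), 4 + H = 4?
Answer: 0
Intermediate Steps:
H = 0 (H = -4 + 4 = 0)
z = 0 (z = (-2 + 2)/(-5 + 0) = 0/(-5) = 0*(-⅕) = 0)
(((z + 5)/(-6 - 3))*√(5 - 5))*(-11) = (((0 + 5)/(-6 - 3))*√(5 - 5))*(-11) = ((5/(-9))*√0)*(-11) = ((5*(-⅑))*0)*(-11) = -5/9*0*(-11) = 0*(-11) = 0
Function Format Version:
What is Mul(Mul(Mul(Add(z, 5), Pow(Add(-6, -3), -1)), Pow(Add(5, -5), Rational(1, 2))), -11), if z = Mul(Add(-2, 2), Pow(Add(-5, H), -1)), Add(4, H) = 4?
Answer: 0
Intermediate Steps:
H = 0 (H = Add(-4, 4) = 0)
z = 0 (z = Mul(Add(-2, 2), Pow(Add(-5, 0), -1)) = Mul(0, Pow(-5, -1)) = Mul(0, Rational(-1, 5)) = 0)
Mul(Mul(Mul(Add(z, 5), Pow(Add(-6, -3), -1)), Pow(Add(5, -5), Rational(1, 2))), -11) = Mul(Mul(Mul(Add(0, 5), Pow(Add(-6, -3), -1)), Pow(Add(5, -5), Rational(1, 2))), -11) = Mul(Mul(Mul(5, Pow(-9, -1)), Pow(0, Rational(1, 2))), -11) = Mul(Mul(Mul(5, Rational(-1, 9)), 0), -11) = Mul(Mul(Rational(-5, 9), 0), -11) = Mul(0, -11) = 0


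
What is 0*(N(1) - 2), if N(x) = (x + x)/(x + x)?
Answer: 0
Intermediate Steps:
N(x) = 1 (N(x) = (2*x)/((2*x)) = (2*x)*(1/(2*x)) = 1)
0*(N(1) - 2) = 0*(1 - 2) = 0*(-1) = 0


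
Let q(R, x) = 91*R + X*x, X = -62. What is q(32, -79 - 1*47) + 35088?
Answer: 45812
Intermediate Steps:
q(R, x) = -62*x + 91*R (q(R, x) = 91*R - 62*x = -62*x + 91*R)
q(32, -79 - 1*47) + 35088 = (-62*(-79 - 1*47) + 91*32) + 35088 = (-62*(-79 - 47) + 2912) + 35088 = (-62*(-126) + 2912) + 35088 = (7812 + 2912) + 35088 = 10724 + 35088 = 45812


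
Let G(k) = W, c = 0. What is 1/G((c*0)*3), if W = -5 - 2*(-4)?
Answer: ⅓ ≈ 0.33333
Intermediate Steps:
W = 3 (W = -5 + 8 = 3)
G(k) = 3
1/G((c*0)*3) = 1/3 = ⅓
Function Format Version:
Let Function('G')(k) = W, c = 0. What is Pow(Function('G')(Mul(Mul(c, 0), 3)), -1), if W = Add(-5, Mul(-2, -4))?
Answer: Rational(1, 3) ≈ 0.33333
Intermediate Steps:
W = 3 (W = Add(-5, 8) = 3)
Function('G')(k) = 3
Pow(Function('G')(Mul(Mul(c, 0), 3)), -1) = Pow(3, -1) = Rational(1, 3)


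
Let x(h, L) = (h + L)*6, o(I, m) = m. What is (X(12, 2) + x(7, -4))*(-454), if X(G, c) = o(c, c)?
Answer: -9080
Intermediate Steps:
X(G, c) = c
x(h, L) = 6*L + 6*h (x(h, L) = (L + h)*6 = 6*L + 6*h)
(X(12, 2) + x(7, -4))*(-454) = (2 + (6*(-4) + 6*7))*(-454) = (2 + (-24 + 42))*(-454) = (2 + 18)*(-454) = 20*(-454) = -9080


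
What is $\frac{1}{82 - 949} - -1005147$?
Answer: $\frac{871462448}{867} \approx 1.0051 \cdot 10^{6}$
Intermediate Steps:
$\frac{1}{82 - 949} - -1005147 = \frac{1}{-867} + 1005147 = - \frac{1}{867} + 1005147 = \frac{871462448}{867}$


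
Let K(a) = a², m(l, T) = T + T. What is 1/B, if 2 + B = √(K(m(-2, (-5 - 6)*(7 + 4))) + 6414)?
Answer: 1/32487 + √64978/64974 ≈ 0.0039540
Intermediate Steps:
m(l, T) = 2*T
B = -2 + √64978 (B = -2 + √((2*((-5 - 6)*(7 + 4)))² + 6414) = -2 + √((2*(-11*11))² + 6414) = -2 + √((2*(-121))² + 6414) = -2 + √((-242)² + 6414) = -2 + √(58564 + 6414) = -2 + √64978 ≈ 252.91)
1/B = 1/(-2 + √64978)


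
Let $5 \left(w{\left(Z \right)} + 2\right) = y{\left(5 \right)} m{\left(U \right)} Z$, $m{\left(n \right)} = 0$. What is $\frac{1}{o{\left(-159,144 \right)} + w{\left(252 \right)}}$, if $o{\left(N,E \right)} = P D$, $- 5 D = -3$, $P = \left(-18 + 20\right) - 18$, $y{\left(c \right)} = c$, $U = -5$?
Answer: $- \frac{5}{58} \approx -0.086207$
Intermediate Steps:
$P = -16$ ($P = 2 - 18 = -16$)
$D = \frac{3}{5}$ ($D = \left(- \frac{1}{5}\right) \left(-3\right) = \frac{3}{5} \approx 0.6$)
$o{\left(N,E \right)} = - \frac{48}{5}$ ($o{\left(N,E \right)} = \left(-16\right) \frac{3}{5} = - \frac{48}{5}$)
$w{\left(Z \right)} = -2$ ($w{\left(Z \right)} = -2 + \frac{5 \cdot 0 Z}{5} = -2 + \frac{0 Z}{5} = -2 + \frac{1}{5} \cdot 0 = -2 + 0 = -2$)
$\frac{1}{o{\left(-159,144 \right)} + w{\left(252 \right)}} = \frac{1}{- \frac{48}{5} - 2} = \frac{1}{- \frac{58}{5}} = - \frac{5}{58}$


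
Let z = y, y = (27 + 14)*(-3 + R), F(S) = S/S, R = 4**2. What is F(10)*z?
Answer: 533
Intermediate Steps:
R = 16
F(S) = 1
y = 533 (y = (27 + 14)*(-3 + 16) = 41*13 = 533)
z = 533
F(10)*z = 1*533 = 533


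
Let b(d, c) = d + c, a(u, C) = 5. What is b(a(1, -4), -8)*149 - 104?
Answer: -551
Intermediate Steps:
b(d, c) = c + d
b(a(1, -4), -8)*149 - 104 = (-8 + 5)*149 - 104 = -3*149 - 104 = -447 - 104 = -551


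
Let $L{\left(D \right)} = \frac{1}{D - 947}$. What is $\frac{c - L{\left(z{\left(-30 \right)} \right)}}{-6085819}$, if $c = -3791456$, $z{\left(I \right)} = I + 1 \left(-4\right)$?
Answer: $\frac{3719418335}{5970188439} \approx 0.623$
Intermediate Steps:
$z{\left(I \right)} = -4 + I$ ($z{\left(I \right)} = I - 4 = -4 + I$)
$L{\left(D \right)} = \frac{1}{-947 + D}$
$\frac{c - L{\left(z{\left(-30 \right)} \right)}}{-6085819} = \frac{-3791456 - \frac{1}{-947 - 34}}{-6085819} = \left(-3791456 - \frac{1}{-947 - 34}\right) \left(- \frac{1}{6085819}\right) = \left(-3791456 - \frac{1}{-981}\right) \left(- \frac{1}{6085819}\right) = \left(-3791456 - - \frac{1}{981}\right) \left(- \frac{1}{6085819}\right) = \left(-3791456 + \frac{1}{981}\right) \left(- \frac{1}{6085819}\right) = \left(- \frac{3719418335}{981}\right) \left(- \frac{1}{6085819}\right) = \frac{3719418335}{5970188439}$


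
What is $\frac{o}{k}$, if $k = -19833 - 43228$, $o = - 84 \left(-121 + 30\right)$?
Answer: $- \frac{7644}{63061} \approx -0.12122$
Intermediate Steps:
$o = 7644$ ($o = \left(-84\right) \left(-91\right) = 7644$)
$k = -63061$
$\frac{o}{k} = \frac{7644}{-63061} = 7644 \left(- \frac{1}{63061}\right) = - \frac{7644}{63061}$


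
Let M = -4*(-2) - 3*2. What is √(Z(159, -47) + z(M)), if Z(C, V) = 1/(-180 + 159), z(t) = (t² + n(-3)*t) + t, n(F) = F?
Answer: I*√21/21 ≈ 0.21822*I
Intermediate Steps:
M = 2 (M = 8 - 6 = 2)
z(t) = t² - 2*t (z(t) = (t² - 3*t) + t = t² - 2*t)
Z(C, V) = -1/21 (Z(C, V) = 1/(-21) = -1/21)
√(Z(159, -47) + z(M)) = √(-1/21 + 2*(-2 + 2)) = √(-1/21 + 2*0) = √(-1/21 + 0) = √(-1/21) = I*√21/21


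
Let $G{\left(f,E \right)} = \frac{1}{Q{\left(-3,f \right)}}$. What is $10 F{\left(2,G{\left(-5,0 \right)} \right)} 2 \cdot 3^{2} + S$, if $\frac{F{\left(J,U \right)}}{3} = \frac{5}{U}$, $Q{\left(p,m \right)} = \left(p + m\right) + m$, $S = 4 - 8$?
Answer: $-35104$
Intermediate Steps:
$S = -4$ ($S = 4 - 8 = -4$)
$Q{\left(p,m \right)} = p + 2 m$ ($Q{\left(p,m \right)} = \left(m + p\right) + m = p + 2 m$)
$G{\left(f,E \right)} = \frac{1}{-3 + 2 f}$
$F{\left(J,U \right)} = \frac{15}{U}$ ($F{\left(J,U \right)} = 3 \frac{5}{U} = \frac{15}{U}$)
$10 F{\left(2,G{\left(-5,0 \right)} \right)} 2 \cdot 3^{2} + S = 10 \frac{15}{\frac{1}{-3 + 2 \left(-5\right)}} 2 \cdot 3^{2} - 4 = 10 \frac{15}{\frac{1}{-3 - 10}} \cdot 2 \cdot 9 - 4 = 10 \frac{15}{\frac{1}{-13}} \cdot 2 \cdot 9 - 4 = 10 \frac{15}{- \frac{1}{13}} \cdot 2 \cdot 9 - 4 = 10 \cdot 15 \left(-13\right) 2 \cdot 9 - 4 = 10 \left(-195\right) 2 \cdot 9 - 4 = 10 \left(\left(-390\right) 9\right) - 4 = 10 \left(-3510\right) - 4 = -35100 - 4 = -35104$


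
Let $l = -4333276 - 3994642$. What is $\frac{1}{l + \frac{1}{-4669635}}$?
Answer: $- \frac{4669635}{38888337369931} \approx -1.2008 \cdot 10^{-7}$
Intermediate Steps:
$l = -8327918$
$\frac{1}{l + \frac{1}{-4669635}} = \frac{1}{-8327918 + \frac{1}{-4669635}} = \frac{1}{-8327918 - \frac{1}{4669635}} = \frac{1}{- \frac{38888337369931}{4669635}} = - \frac{4669635}{38888337369931}$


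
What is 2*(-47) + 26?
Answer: -68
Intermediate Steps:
2*(-47) + 26 = -94 + 26 = -68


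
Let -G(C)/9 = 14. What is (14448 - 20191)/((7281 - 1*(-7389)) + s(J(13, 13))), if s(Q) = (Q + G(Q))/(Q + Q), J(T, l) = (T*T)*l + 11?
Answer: -4226848/10797467 ≈ -0.39147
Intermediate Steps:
J(T, l) = 11 + l*T² (J(T, l) = T²*l + 11 = l*T² + 11 = 11 + l*T²)
G(C) = -126 (G(C) = -9*14 = -126)
s(Q) = (-126 + Q)/(2*Q) (s(Q) = (Q - 126)/(Q + Q) = (-126 + Q)/((2*Q)) = (-126 + Q)*(1/(2*Q)) = (-126 + Q)/(2*Q))
(14448 - 20191)/((7281 - 1*(-7389)) + s(J(13, 13))) = (14448 - 20191)/((7281 - 1*(-7389)) + (-126 + (11 + 13*13²))/(2*(11 + 13*13²))) = -5743/((7281 + 7389) + (-126 + (11 + 13*169))/(2*(11 + 13*169))) = -5743/(14670 + (-126 + (11 + 2197))/(2*(11 + 2197))) = -5743/(14670 + (½)*(-126 + 2208)/2208) = -5743/(14670 + (½)*(1/2208)*2082) = -5743/(14670 + 347/736) = -5743/10797467/736 = -5743*736/10797467 = -4226848/10797467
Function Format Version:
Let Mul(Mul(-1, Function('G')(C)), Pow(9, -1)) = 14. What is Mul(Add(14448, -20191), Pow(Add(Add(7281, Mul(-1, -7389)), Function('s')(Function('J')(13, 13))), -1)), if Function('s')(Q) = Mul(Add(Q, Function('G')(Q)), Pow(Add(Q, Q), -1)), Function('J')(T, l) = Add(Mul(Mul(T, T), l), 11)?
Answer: Rational(-4226848, 10797467) ≈ -0.39147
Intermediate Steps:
Function('J')(T, l) = Add(11, Mul(l, Pow(T, 2))) (Function('J')(T, l) = Add(Mul(Pow(T, 2), l), 11) = Add(Mul(l, Pow(T, 2)), 11) = Add(11, Mul(l, Pow(T, 2))))
Function('G')(C) = -126 (Function('G')(C) = Mul(-9, 14) = -126)
Function('s')(Q) = Mul(Rational(1, 2), Pow(Q, -1), Add(-126, Q)) (Function('s')(Q) = Mul(Add(Q, -126), Pow(Add(Q, Q), -1)) = Mul(Add(-126, Q), Pow(Mul(2, Q), -1)) = Mul(Add(-126, Q), Mul(Rational(1, 2), Pow(Q, -1))) = Mul(Rational(1, 2), Pow(Q, -1), Add(-126, Q)))
Mul(Add(14448, -20191), Pow(Add(Add(7281, Mul(-1, -7389)), Function('s')(Function('J')(13, 13))), -1)) = Mul(Add(14448, -20191), Pow(Add(Add(7281, Mul(-1, -7389)), Mul(Rational(1, 2), Pow(Add(11, Mul(13, Pow(13, 2))), -1), Add(-126, Add(11, Mul(13, Pow(13, 2)))))), -1)) = Mul(-5743, Pow(Add(Add(7281, 7389), Mul(Rational(1, 2), Pow(Add(11, Mul(13, 169)), -1), Add(-126, Add(11, Mul(13, 169))))), -1)) = Mul(-5743, Pow(Add(14670, Mul(Rational(1, 2), Pow(Add(11, 2197), -1), Add(-126, Add(11, 2197)))), -1)) = Mul(-5743, Pow(Add(14670, Mul(Rational(1, 2), Pow(2208, -1), Add(-126, 2208))), -1)) = Mul(-5743, Pow(Add(14670, Mul(Rational(1, 2), Rational(1, 2208), 2082)), -1)) = Mul(-5743, Pow(Add(14670, Rational(347, 736)), -1)) = Mul(-5743, Pow(Rational(10797467, 736), -1)) = Mul(-5743, Rational(736, 10797467)) = Rational(-4226848, 10797467)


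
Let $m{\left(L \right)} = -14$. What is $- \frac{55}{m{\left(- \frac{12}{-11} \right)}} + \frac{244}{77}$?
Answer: $\frac{1093}{154} \approx 7.0974$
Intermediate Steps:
$- \frac{55}{m{\left(- \frac{12}{-11} \right)}} + \frac{244}{77} = - \frac{55}{-14} + \frac{244}{77} = \left(-55\right) \left(- \frac{1}{14}\right) + 244 \cdot \frac{1}{77} = \frac{55}{14} + \frac{244}{77} = \frac{1093}{154}$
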